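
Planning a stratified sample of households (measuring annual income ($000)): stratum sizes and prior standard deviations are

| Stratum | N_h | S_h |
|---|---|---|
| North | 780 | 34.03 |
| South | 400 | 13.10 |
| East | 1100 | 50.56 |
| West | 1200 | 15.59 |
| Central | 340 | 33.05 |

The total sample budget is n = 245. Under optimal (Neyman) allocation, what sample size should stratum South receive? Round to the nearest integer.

Neyman allocation: n_h = n · N_h S_h / Σ N_i S_i, with n = 245.
  stratum North: N_h·S_h = 780·34.03 = 26543.40
  stratum South: N_h·S_h = 400·13.10 = 5240.00
  stratum East: N_h·S_h = 1100·50.56 = 55616.00
  stratum West: N_h·S_h = 1200·15.59 = 18708.00
  stratum Central: N_h·S_h = 340·33.05 = 11237.00
Σ N_h S_h = 117344.40
n for stratum South = 245·5240.00/117344.40 = 10.940 → 11

11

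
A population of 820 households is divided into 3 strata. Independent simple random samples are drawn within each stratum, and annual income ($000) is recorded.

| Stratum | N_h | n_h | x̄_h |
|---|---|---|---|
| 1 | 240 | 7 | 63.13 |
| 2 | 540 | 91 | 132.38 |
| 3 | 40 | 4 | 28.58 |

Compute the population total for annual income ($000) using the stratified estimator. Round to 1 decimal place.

τ̂_st = Σ N_h x̄_h = 240·63.13 + 540·132.38 + 40·28.58 = 87779.6

τ̂_st ≈ 87779.6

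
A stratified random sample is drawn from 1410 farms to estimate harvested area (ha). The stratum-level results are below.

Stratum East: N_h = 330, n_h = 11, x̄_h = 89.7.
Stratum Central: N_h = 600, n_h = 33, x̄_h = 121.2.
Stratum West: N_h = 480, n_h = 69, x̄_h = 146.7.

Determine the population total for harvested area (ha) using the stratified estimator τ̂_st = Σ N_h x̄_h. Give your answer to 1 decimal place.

τ̂_st ≈ 172737.0

τ̂_st = Σ N_h x̄_h = 330·89.7 + 600·121.2 + 480·146.7 = 172737.0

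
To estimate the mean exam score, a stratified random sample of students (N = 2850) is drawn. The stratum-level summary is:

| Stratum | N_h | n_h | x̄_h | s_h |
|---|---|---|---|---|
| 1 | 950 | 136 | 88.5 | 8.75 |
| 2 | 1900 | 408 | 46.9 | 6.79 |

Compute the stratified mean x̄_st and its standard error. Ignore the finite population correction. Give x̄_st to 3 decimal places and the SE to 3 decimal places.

x̄_st ≈ 60.767, SE ≈ 0.336

x̄_st = Σ W_h x̄_h = (950·88.5 + 1900·46.9)/2850 = 60.76667
V̂(x̄_st) = Σ W_h² s_h²/n_h, with W_h = N_h/N and N = 2850:
  stratum 1: (950/2850)²·8.75²/136 = 0.0625511
  stratum 2: (1900/2850)²·6.79²/408 = 0.0502223
V̂(x̄_st) = 0.112773
SE(x̄_st) = √0.112773 = 0.335817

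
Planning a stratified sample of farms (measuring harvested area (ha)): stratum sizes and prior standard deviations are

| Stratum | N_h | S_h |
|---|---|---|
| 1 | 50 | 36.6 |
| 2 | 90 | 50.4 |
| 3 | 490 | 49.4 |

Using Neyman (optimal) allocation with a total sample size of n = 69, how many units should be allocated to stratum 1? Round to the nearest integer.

Neyman allocation: n_h = n · N_h S_h / Σ N_i S_i, with n = 69.
  stratum 1: N_h·S_h = 50·36.6 = 1830.00
  stratum 2: N_h·S_h = 90·50.4 = 4536.00
  stratum 3: N_h·S_h = 490·49.4 = 24206.00
Σ N_h S_h = 30572.00
n for stratum 1 = 69·1830.00/30572.00 = 4.130 → 4

4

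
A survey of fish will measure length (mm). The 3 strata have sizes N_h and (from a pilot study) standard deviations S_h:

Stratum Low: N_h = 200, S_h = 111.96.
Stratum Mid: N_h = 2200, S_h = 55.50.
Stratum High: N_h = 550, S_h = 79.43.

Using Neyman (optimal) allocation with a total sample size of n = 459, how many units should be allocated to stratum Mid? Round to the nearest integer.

Neyman allocation: n_h = n · N_h S_h / Σ N_i S_i, with n = 459.
  stratum Low: N_h·S_h = 200·111.96 = 22392.00
  stratum Mid: N_h·S_h = 2200·55.50 = 122100.00
  stratum High: N_h·S_h = 550·79.43 = 43686.50
Σ N_h S_h = 188178.50
n for stratum Mid = 459·122100.00/188178.50 = 297.823 → 298

298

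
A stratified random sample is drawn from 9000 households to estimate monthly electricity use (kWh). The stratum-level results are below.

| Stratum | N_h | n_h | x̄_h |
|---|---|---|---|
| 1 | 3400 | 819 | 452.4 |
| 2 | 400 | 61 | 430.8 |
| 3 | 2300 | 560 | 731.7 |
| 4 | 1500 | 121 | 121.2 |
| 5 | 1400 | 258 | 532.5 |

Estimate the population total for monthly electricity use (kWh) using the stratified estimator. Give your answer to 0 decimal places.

τ̂_st = Σ N_h x̄_h = 3400·452.4 + 400·430.8 + 2300·731.7 + 1500·121.2 + 1400·532.5 = 4320690

τ̂_st ≈ 4320690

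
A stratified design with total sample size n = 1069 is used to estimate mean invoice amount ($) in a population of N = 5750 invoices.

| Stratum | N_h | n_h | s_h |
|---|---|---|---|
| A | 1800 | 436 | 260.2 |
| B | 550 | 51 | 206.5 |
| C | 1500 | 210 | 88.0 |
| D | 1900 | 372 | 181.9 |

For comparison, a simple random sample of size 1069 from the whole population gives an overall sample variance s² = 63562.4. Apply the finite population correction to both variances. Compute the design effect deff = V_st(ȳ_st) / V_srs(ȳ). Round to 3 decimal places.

V̂(ȳ_st) = Σ W_h² (1 − n_h/N_h) s_h²/n_h, with W_h = N_h/N and N = 5750:
  stratum A: (1800/5750)²·(1 − 436/1800)·260.2²/436 = 11.5313
  stratum B: (550/5750)²·(1 − 51/550)·206.5²/51 = 6.94061
  stratum C: (1500/5750)²·(1 − 210/1500)·88.0²/210 = 2.1582
  stratum D: (1900/5750)²·(1 − 372/1900)·181.9²/372 = 7.81023
V_st = 28.4404
V_srs = (1 − 1069/5750)·63562.4/1069 = 48.4054
deff = V_st / V_srs = 28.4404/48.4054 = 0.5875

deff ≈ 0.588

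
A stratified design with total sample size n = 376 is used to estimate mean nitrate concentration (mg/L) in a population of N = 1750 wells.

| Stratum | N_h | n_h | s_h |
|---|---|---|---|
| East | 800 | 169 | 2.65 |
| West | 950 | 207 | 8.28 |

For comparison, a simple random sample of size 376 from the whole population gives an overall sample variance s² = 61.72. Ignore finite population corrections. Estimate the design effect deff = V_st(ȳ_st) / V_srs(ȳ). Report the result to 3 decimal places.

V̂(ȳ_st) = Σ W_h² s_h²/n_h, with W_h = N_h/N and N = 1750:
  stratum East: (800/1750)²·2.65²/169 = 0.00868378
  stratum West: (950/1750)²·8.28²/207 = 0.0976026
V_st = 0.106286
V_srs = s²/n = 61.72/376 = 0.164149
deff = V_st / V_srs = 0.106286/0.164149 = 0.6475

deff ≈ 0.647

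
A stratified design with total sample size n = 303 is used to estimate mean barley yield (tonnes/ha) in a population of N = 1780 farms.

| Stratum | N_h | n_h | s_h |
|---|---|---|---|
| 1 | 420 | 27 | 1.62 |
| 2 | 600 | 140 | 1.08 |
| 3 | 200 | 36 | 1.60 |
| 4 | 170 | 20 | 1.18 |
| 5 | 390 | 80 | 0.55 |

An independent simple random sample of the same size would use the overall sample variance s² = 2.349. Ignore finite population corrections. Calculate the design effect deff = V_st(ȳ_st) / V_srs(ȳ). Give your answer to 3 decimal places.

deff ≈ 1.041

V̂(ȳ_st) = Σ W_h² s_h²/n_h, with W_h = N_h/N and N = 1780:
  stratum 1: (420/1780)²·1.62²/27 = 0.00541159
  stratum 2: (600/1780)²·1.08²/140 = 0.000946634
  stratum 3: (200/1780)²·1.60²/36 = 0.000897754
  stratum 4: (170/1780)²·1.18²/20 = 0.000635027
  stratum 5: (390/1780)²·0.55²/80 = 0.00018152
V_st = 0.00807252
V_srs = s²/n = 2.349/303 = 0.00775248
deff = V_st / V_srs = 0.00807252/0.00775248 = 1.0413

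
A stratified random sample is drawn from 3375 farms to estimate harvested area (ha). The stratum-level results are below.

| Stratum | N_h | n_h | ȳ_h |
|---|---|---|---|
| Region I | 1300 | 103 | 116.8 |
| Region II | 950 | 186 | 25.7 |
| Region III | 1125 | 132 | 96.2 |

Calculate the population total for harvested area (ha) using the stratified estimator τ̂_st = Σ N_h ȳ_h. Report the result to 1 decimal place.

τ̂_st ≈ 284480.0

τ̂_st = Σ N_h ȳ_h = 1300·116.8 + 950·25.7 + 1125·96.2 = 284480.0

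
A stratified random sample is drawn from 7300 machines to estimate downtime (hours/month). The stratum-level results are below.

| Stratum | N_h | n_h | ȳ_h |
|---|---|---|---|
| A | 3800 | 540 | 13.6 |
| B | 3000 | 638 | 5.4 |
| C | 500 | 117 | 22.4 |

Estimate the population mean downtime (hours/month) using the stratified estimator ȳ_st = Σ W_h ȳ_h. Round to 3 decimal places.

N = Σ N_h = 7300. Stratum weights W_h = N_h/N.
ȳ_st = (3800·13.6 + 3000·5.4 + 500·22.4) / 7300 = 10.83288

ȳ_st ≈ 10.833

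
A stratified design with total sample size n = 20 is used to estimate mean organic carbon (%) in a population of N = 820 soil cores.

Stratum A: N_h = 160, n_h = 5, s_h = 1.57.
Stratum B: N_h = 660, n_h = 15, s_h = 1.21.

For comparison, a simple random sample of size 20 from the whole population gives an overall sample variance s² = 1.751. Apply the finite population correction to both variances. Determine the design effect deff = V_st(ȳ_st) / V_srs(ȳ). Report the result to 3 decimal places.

deff ≈ 0.936

V̂(ȳ_st) = Σ W_h² (1 − n_h/N_h) s_h²/n_h, with W_h = N_h/N and N = 820:
  stratum A: (160/820)²·(1 − 5/160)·1.57²/5 = 0.0181825
  stratum B: (660/820)²·(1 − 15/660)·1.21²/15 = 0.0617953
V_st = 0.0799778
V_srs = (1 − 20/820)·1.751/20 = 0.0854146
deff = V_st / V_srs = 0.0799778/0.0854146 = 0.9363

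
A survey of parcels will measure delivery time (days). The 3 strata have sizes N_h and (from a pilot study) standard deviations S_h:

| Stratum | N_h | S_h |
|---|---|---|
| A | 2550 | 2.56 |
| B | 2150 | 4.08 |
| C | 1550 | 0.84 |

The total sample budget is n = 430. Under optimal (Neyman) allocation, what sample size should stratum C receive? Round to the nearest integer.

34

Neyman allocation: n_h = n · N_h S_h / Σ N_i S_i, with n = 430.
  stratum A: N_h·S_h = 2550·2.56 = 6528.00
  stratum B: N_h·S_h = 2150·4.08 = 8772.00
  stratum C: N_h·S_h = 1550·0.84 = 1302.00
Σ N_h S_h = 16602.00
n for stratum C = 430·1302.00/16602.00 = 33.722 → 34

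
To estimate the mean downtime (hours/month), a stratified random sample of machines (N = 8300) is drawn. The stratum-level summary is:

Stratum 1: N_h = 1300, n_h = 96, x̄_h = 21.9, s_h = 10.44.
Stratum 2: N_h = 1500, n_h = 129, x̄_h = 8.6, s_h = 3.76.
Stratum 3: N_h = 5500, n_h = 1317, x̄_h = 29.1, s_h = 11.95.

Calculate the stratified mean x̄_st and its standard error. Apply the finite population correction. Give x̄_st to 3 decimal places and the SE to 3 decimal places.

x̄_st = Σ W_h x̄_h = (1300·21.9 + 1500·8.6 + 5500·29.1)/8300 = 24.26747
V̂(x̄_st) = Σ W_h² (1 − n_h/N_h) s_h²/n_h, with W_h = N_h/N and N = 8300:
  stratum 1: (1300/8300)²·(1 − 96/1300)·10.44²/96 = 0.0257955
  stratum 2: (1500/8300)²·(1 − 129/1500)·3.76²/129 = 0.00327159
  stratum 3: (5500/8300)²·(1 − 1317/5500)·11.95²/1317 = 0.0362113
V̂(x̄_st) = 0.0652784
SE(x̄_st) = √0.0652784 = 0.255496

x̄_st ≈ 24.267, SE ≈ 0.255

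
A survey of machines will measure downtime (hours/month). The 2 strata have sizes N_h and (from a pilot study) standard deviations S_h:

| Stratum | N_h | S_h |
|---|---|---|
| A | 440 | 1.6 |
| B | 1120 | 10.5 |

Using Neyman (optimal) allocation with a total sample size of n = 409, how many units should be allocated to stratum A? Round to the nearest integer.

Neyman allocation: n_h = n · N_h S_h / Σ N_i S_i, with n = 409.
  stratum A: N_h·S_h = 440·1.6 = 704.00
  stratum B: N_h·S_h = 1120·10.5 = 11760.00
Σ N_h S_h = 12464.00
n for stratum A = 409·704.00/12464.00 = 23.101 → 23

23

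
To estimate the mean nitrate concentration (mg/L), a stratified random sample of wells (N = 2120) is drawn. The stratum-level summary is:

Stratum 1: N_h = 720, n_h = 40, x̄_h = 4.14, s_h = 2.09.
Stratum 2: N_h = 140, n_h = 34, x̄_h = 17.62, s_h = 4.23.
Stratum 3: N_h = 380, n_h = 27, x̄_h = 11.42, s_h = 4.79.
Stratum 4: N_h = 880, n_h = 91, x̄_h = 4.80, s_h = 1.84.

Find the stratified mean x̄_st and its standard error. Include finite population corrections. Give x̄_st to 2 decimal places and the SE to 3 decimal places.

x̄_st ≈ 6.61, SE ≈ 0.212

x̄_st = Σ W_h x̄_h = (720·4.14 + 140·17.62 + 380·11.42 + 880·4.80)/2120 = 6.60906
V̂(x̄_st) = Σ W_h² (1 − n_h/N_h) s_h²/n_h, with W_h = N_h/N and N = 2120:
  stratum 1: (720/2120)²·(1 − 40/720)·2.09²/40 = 0.011896
  stratum 2: (140/2120)²·(1 − 34/140)·4.23²/34 = 0.00173766
  stratum 3: (380/2120)²·(1 − 27/380)·4.79²/27 = 0.0253626
  stratum 4: (880/2120)²·(1 − 91/880)·1.84²/91 = 0.00574754
V̂(x̄_st) = 0.0447438
SE(x̄_st) = √0.0447438 = 0.211527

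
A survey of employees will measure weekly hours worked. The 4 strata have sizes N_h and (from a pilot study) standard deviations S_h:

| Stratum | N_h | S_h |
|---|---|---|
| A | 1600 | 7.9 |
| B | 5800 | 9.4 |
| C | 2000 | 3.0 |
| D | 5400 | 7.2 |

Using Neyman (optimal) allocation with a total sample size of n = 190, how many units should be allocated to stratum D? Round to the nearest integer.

Neyman allocation: n_h = n · N_h S_h / Σ N_i S_i, with n = 190.
  stratum A: N_h·S_h = 1600·7.9 = 12640.00
  stratum B: N_h·S_h = 5800·9.4 = 54520.00
  stratum C: N_h·S_h = 2000·3.0 = 6000.00
  stratum D: N_h·S_h = 5400·7.2 = 38880.00
Σ N_h S_h = 112040.00
n for stratum D = 190·38880.00/112040.00 = 65.934 → 66

66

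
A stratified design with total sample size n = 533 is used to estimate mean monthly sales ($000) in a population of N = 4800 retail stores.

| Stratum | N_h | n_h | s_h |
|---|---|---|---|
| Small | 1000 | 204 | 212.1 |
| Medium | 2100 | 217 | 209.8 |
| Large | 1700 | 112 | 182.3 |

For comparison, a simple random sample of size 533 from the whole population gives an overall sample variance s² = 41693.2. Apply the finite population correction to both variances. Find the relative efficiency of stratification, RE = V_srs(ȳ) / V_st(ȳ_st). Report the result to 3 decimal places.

RE ≈ 0.901

V̂(ȳ_st) = Σ W_h² (1 − n_h/N_h) s_h²/n_h, with W_h = N_h/N and N = 4800:
  stratum Small: (1000/4800)²·(1 − 204/1000)·212.1²/204 = 7.61872
  stratum Medium: (2100/4800)²·(1 − 217/2100)·209.8²/217 = 34.8128
  stratum Large: (1700/4800)²·(1 − 112/1700)·182.3²/112 = 34.7674
V_st = 77.1989
V_srs = (1 − 533/4800)·41693.2/533 = 69.5376
Relative efficiency = V_srs / V_st = 69.5376/77.1989 = 0.9008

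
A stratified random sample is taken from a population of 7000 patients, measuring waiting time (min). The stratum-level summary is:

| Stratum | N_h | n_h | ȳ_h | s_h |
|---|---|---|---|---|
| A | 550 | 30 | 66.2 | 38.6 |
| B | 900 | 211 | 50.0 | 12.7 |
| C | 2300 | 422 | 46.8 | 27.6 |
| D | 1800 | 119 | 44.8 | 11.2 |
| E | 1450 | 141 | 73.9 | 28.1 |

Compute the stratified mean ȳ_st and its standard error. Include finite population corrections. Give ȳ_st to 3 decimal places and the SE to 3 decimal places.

ȳ_st = Σ W_h ȳ_h = (550·66.2 + 900·50.0 + 2300·46.8 + 1800·44.8 + 1450·73.9)/7000 = 53.83500
V̂(ȳ_st) = Σ W_h² (1 − n_h/N_h) s_h²/n_h, with W_h = N_h/N and N = 7000:
  stratum A: (550/7000)²·(1 − 30/550)·38.6²/30 = 0.289883
  stratum B: (900/7000)²·(1 − 211/900)·12.7²/211 = 0.00967366
  stratum C: (2300/7000)²·(1 − 422/2300)·27.6²/422 = 0.159123
  stratum D: (1800/7000)²·(1 − 119/1800)·11.2²/119 = 0.0650928
  stratum E: (1450/7000)²·(1 − 141/1450)·28.1²/141 = 0.216923
V̂(ȳ_st) = 0.740696
SE(ȳ_st) = √0.740696 = 0.860637

ȳ_st ≈ 53.835, SE ≈ 0.861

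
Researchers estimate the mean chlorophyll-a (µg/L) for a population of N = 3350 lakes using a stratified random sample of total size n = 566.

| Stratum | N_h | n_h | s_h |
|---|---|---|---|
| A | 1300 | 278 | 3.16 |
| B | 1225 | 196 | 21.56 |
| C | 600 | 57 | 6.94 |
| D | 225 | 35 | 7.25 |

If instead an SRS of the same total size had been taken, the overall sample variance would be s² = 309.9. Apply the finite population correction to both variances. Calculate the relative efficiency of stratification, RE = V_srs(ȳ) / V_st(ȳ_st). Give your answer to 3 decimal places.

V̂(ȳ_st) = Σ W_h² (1 − n_h/N_h) s_h²/n_h, with W_h = N_h/N and N = 3350:
  stratum A: (1300/3350)²·(1 − 278/1300)·3.16²/278 = 0.0042524
  stratum B: (1225/3350)²·(1 − 196/1225)·21.56²/196 = 0.266381
  stratum C: (600/3350)²·(1 − 57/600)·6.94²/57 = 0.0245305
  stratum D: (225/3350)²·(1 − 35/225)·7.25²/35 = 0.00572077
V_st = 0.300885
V_srs = (1 − 566/3350)·309.9/566 = 0.455019
Relative efficiency = V_srs / V_st = 0.455019/0.300885 = 1.5123

RE ≈ 1.512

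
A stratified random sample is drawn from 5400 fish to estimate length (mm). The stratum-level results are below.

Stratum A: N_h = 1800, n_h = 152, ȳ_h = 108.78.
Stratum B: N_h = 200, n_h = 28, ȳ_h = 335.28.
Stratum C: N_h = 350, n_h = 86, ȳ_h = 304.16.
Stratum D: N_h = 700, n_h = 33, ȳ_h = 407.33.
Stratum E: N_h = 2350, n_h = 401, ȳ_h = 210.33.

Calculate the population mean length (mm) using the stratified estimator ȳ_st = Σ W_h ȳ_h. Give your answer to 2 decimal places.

ȳ_st ≈ 212.73

N = Σ N_h = 5400. Stratum weights W_h = N_h/N.
ȳ_st = (1800·108.78 + 200·335.28 + 350·304.16 + 700·407.33 + 2350·210.33) / 5400 = 212.7264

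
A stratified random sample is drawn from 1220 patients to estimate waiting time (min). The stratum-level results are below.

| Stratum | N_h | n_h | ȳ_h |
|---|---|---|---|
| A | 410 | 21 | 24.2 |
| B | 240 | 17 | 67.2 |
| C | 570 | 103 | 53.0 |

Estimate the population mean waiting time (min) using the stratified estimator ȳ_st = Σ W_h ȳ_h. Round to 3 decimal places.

ȳ_st ≈ 46.115

N = Σ N_h = 1220. Stratum weights W_h = N_h/N.
ȳ_st = (410·24.2 + 240·67.2 + 570·53.0) / 1220 = 46.11475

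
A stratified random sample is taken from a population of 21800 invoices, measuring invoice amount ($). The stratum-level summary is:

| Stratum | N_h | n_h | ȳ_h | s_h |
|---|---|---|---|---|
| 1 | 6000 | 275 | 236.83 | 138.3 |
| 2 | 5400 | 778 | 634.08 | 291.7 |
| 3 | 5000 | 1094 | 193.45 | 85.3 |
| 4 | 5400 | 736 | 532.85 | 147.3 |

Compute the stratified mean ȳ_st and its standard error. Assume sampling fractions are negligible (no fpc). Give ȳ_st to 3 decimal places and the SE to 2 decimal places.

ȳ_st ≈ 398.608, SE ≈ 3.76

ȳ_st = Σ W_h ȳ_h = (6000·236.83 + 5400·634.08 + 5000·193.45 + 5400·532.85)/21800 = 398.60789
V̂(ȳ_st) = Σ W_h² s_h²/n_h, with W_h = N_h/N and N = 21800:
  stratum 1: (6000/21800)²·138.3²/275 = 5.26867
  stratum 2: (5400/21800)²·291.7²/778 = 6.7107
  stratum 3: (5000/21800)²·85.3²/1094 = 0.349871
  stratum 4: (5400/21800)²·147.3²/736 = 1.80885
V̂(ȳ_st) = 14.1381
SE(ȳ_st) = √14.1381 = 3.76007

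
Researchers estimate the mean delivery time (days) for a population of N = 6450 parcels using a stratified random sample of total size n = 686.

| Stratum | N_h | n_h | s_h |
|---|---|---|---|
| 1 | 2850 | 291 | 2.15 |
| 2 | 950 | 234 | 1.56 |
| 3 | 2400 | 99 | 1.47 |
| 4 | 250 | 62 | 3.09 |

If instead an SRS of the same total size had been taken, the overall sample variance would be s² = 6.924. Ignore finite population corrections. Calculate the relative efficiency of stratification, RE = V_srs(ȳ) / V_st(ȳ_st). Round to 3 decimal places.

V̂(ȳ_st) = Σ W_h² s_h²/n_h, with W_h = N_h/N and N = 6450:
  stratum 1: (2850/6450)²·2.15²/291 = 0.00310137
  stratum 2: (950/6450)²·1.56²/234 = 0.000225611
  stratum 3: (2400/6450)²·1.47²/99 = 0.00302206
  stratum 4: (250/6450)²·3.09²/62 = 0.000231359
V_st = 0.0065804
V_srs = s²/n = 6.924/686 = 0.0100933
Relative efficiency = V_srs / V_st = 0.0100933/0.0065804 = 1.5338

RE ≈ 1.534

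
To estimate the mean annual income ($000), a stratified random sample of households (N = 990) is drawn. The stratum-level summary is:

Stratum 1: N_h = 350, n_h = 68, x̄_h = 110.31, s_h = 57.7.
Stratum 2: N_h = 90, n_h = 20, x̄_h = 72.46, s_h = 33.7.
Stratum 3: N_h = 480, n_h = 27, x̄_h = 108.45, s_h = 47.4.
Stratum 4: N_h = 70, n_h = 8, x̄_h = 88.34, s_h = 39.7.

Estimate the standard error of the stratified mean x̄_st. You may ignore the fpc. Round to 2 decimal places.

SE(x̄_st) ≈ 5.21

V̂(x̄_st) = Σ W_h² s_h²/n_h, with W_h = N_h/N and N = 990:
  stratum 1: (350/990)²·57.7²/68 = 6.11939
  stratum 2: (90/990)²·33.7²/20 = 0.469293
  stratum 3: (480/990)²·47.4²/27 = 19.5616
  stratum 4: (70/990)²·39.7²/8 = 0.984956
V̂(x̄_st) = 27.1353
SE(x̄_st) = √27.1353 = 5.20915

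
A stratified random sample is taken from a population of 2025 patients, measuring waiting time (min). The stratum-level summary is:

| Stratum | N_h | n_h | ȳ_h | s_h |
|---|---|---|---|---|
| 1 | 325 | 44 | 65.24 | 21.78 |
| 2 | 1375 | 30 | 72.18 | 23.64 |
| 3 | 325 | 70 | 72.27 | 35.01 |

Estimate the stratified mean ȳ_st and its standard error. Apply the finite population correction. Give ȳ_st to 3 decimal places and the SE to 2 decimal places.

ȳ_st = Σ W_h ȳ_h = (325·65.24 + 1375·72.18 + 325·72.27)/2025 = 71.08062
V̂(ȳ_st) = Σ W_h² (1 − n_h/N_h) s_h²/n_h, with W_h = N_h/N and N = 2025:
  stratum 1: (325/2025)²·(1 − 44/325)·21.78²/44 = 0.240106
  stratum 2: (1375/2025)²·(1 − 30/1375)·23.64²/30 = 8.40134
  stratum 3: (325/2025)²·(1 − 70/325)·35.01²/70 = 0.353883
V̂(ȳ_st) = 8.99533
SE(ȳ_st) = √8.99533 = 2.99922

ȳ_st ≈ 71.081, SE ≈ 3.00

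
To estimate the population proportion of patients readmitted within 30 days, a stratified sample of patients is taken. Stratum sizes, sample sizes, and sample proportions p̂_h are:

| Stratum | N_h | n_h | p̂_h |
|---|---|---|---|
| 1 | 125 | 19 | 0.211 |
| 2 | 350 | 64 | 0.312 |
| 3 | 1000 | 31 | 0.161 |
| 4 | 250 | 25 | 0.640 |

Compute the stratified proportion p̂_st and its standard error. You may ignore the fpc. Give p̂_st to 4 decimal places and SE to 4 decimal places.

N = 1725; stratum weights W_h = N_h/N.
p̂_st = Σ W_h p̂_h = (125·0.211 + 350·0.312 + 1000·0.161 + 250·0.640)/1725 = 0.26468
V̂(p̂_st) = Σ W_h² p̂_h(1−p̂_h)/(n_h−1):
  stratum 1: (125/1725)²·0.211·0.789/18 = 4.85656e-05
  stratum 2: (350/1725)²·0.312·0.688/63 = 0.000140269
  stratum 3: (1000/1725)²·0.161·0.839/30 = 0.00151317
  stratum 4: (250/1725)²·0.640·0.360/24 = 0.000201638
V̂(p̂_st) = 0.00190364; SE = √V̂ = 0.0436308

p̂_st ≈ 0.2647, SE ≈ 0.0436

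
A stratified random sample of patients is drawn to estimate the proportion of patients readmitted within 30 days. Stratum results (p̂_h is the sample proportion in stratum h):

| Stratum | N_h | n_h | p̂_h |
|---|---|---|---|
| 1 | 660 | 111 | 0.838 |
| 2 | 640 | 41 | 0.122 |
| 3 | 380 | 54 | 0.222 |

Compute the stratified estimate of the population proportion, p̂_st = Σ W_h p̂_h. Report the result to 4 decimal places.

N = 1680; stratum weights W_h = N_h/N.
p̂_st = Σ W_h p̂_h = (660·0.838 + 640·0.122 + 380·0.222)/1680 = 0.42590

p̂_st ≈ 0.4259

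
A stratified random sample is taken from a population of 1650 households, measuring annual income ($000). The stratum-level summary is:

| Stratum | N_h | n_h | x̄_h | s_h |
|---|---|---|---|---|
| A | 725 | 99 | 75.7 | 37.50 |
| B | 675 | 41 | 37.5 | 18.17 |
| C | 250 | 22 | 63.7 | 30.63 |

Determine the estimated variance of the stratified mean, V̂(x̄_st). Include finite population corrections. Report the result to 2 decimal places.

V̂(x̄_st) = Σ W_h² (1 − n_h/N_h) s_h²/n_h, with W_h = N_h/N and N = 1650:
  stratum A: (725/1650)²·(1 − 99/725)·37.50²/99 = 2.36795
  stratum B: (675/1650)²·(1 − 41/675)·18.17²/41 = 1.26576
  stratum C: (250/1650)²·(1 − 22/250)·30.63²/22 = 0.89285
V̂(x̄_st) = 4.52655

V̂(x̄_st) ≈ 4.53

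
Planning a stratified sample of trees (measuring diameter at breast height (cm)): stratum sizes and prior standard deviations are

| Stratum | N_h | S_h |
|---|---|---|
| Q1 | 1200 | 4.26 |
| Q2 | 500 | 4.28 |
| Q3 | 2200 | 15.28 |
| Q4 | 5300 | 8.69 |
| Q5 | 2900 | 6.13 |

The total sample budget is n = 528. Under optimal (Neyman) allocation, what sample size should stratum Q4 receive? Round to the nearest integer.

Neyman allocation: n_h = n · N_h S_h / Σ N_i S_i, with n = 528.
  stratum Q1: N_h·S_h = 1200·4.26 = 5112.00
  stratum Q2: N_h·S_h = 500·4.28 = 2140.00
  stratum Q3: N_h·S_h = 2200·15.28 = 33616.00
  stratum Q4: N_h·S_h = 5300·8.69 = 46057.00
  stratum Q5: N_h·S_h = 2900·6.13 = 17777.00
Σ N_h S_h = 104702.00
n for stratum Q4 = 528·46057.00/104702.00 = 232.260 → 232

232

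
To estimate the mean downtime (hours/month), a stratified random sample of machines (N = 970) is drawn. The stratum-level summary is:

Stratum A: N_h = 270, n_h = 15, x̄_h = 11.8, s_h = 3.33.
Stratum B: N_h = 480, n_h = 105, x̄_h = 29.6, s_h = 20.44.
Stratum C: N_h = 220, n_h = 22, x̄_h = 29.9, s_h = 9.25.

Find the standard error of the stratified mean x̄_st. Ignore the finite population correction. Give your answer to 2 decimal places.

SE(x̄_st) ≈ 1.11

V̂(x̄_st) = Σ W_h² s_h²/n_h, with W_h = N_h/N and N = 970:
  stratum A: (270/970)²·3.33²/15 = 0.0572771
  stratum B: (480/970)²·20.44²/105 = 0.974342
  stratum C: (220/970)²·9.25²/22 = 0.200061
V̂(x̄_st) = 1.23168
SE(x̄_st) = √1.23168 = 1.10981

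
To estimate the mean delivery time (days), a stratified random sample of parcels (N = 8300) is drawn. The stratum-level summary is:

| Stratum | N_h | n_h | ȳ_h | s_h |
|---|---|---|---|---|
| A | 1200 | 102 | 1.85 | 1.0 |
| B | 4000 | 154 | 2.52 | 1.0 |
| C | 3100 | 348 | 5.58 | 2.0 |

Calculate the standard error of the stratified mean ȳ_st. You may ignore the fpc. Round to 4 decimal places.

SE(ȳ_st) ≈ 0.0576

V̂(ȳ_st) = Σ W_h² s_h²/n_h, with W_h = N_h/N and N = 8300:
  stratum A: (1200/8300)²·1.0²/102 = 0.00020493
  stratum B: (4000/8300)²·1.0²/154 = 0.00150814
  stratum C: (3100/8300)²·2.0²/348 = 0.00160342
V̂(ȳ_st) = 0.0033165
SE(ȳ_st) = √0.0033165 = 0.057589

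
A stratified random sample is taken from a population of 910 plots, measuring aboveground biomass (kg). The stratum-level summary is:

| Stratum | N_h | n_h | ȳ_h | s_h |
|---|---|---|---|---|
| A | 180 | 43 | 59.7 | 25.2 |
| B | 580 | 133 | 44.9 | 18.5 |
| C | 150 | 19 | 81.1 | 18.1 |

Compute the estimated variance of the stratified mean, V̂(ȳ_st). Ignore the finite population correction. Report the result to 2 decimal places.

V̂(ȳ_st) ≈ 2.09

V̂(ȳ_st) = Σ W_h² s_h²/n_h, with W_h = N_h/N and N = 910:
  stratum A: (180/910)²·25.2²/43 = 0.577823
  stratum B: (580/910)²·18.5²/133 = 1.04536
  stratum C: (150/910)²·18.1²/19 = 0.468493
V̂(ȳ_st) = 2.09167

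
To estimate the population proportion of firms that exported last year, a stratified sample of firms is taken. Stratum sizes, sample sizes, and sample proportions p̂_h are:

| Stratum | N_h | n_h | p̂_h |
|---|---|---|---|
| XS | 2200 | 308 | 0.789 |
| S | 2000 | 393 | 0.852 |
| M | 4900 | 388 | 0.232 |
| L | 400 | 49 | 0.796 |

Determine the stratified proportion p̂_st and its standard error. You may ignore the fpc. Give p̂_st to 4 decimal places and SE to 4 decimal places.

N = 9500; stratum weights W_h = N_h/N.
p̂_st = Σ W_h p̂_h = (2200·0.789 + 2000·0.852 + 4900·0.232 + 400·0.796)/9500 = 0.51526
V̂(p̂_st) = Σ W_h² p̂_h(1−p̂_h)/(n_h−1):
  stratum XS: (2200/9500)²·0.789·0.211/307 = 2.90817e-05
  stratum S: (2000/9500)²·0.852·0.148/392 = 1.4257e-05
  stratum M: (4900/9500)²·0.232·0.768/387 = 0.000122485
  stratum L: (400/9500)²·0.796·0.204/48 = 5.99756e-06
V̂(p̂_st) = 0.000171821; SE = √V̂ = 0.0131081

p̂_st ≈ 0.5153, SE ≈ 0.0131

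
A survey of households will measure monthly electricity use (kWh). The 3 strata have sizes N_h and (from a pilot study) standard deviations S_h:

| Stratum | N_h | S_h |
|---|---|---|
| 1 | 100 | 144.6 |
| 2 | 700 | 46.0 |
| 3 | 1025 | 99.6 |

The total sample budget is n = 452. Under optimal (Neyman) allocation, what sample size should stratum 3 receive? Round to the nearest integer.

310

Neyman allocation: n_h = n · N_h S_h / Σ N_i S_i, with n = 452.
  stratum 1: N_h·S_h = 100·144.6 = 14460.00
  stratum 2: N_h·S_h = 700·46.0 = 32200.00
  stratum 3: N_h·S_h = 1025·99.6 = 102090.00
Σ N_h S_h = 148750.00
n for stratum 3 = 452·102090.00/148750.00 = 310.216 → 310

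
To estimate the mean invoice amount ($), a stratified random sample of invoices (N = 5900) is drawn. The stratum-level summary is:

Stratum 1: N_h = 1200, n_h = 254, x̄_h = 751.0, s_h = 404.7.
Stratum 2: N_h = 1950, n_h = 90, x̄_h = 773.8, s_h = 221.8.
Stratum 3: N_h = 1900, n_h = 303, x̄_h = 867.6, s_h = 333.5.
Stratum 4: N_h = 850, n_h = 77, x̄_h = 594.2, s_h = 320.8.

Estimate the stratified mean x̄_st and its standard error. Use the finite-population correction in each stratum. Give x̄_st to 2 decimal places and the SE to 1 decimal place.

x̄_st ≈ 773.49, SE ≈ 11.6

x̄_st = Σ W_h x̄_h = (1200·751.0 + 1950·773.8 + 1900·867.6 + 850·594.2)/5900 = 773.49492
V̂(x̄_st) = Σ W_h² (1 − n_h/N_h) s_h²/n_h, with W_h = N_h/N and N = 5900:
  stratum 1: (1200/5900)²·(1 − 254/1200)·404.7²/254 = 21.0281
  stratum 2: (1950/5900)²·(1 − 90/1950)·221.8²/90 = 56.954
  stratum 3: (1900/5900)²·(1 − 303/1900)·333.5²/303 = 31.9966
  stratum 4: (850/5900)²·(1 − 77/850)·320.8²/77 = 25.2274
V̂(x̄_st) = 135.206
SE(x̄_st) = √135.206 = 11.6278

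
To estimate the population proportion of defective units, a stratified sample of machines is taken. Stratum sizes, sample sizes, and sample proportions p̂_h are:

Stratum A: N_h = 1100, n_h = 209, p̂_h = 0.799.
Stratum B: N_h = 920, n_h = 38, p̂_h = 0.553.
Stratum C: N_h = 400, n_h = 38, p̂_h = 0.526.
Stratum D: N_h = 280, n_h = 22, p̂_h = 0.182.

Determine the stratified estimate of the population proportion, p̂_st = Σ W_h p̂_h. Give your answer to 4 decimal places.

p̂_st ≈ 0.6107

N = 2700; stratum weights W_h = N_h/N.
p̂_st = Σ W_h p̂_h = (1100·0.799 + 920·0.553 + 400·0.526 + 280·0.182)/2700 = 0.61075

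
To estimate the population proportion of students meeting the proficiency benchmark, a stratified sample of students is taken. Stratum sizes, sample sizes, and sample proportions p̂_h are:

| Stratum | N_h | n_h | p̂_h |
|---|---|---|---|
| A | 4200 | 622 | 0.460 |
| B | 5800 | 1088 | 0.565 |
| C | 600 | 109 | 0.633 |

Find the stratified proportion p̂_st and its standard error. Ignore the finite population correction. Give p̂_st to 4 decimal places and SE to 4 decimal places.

p̂_st ≈ 0.5272, SE ≈ 0.0117

N = 10600; stratum weights W_h = N_h/N.
p̂_st = Σ W_h p̂_h = (4200·0.460 + 5800·0.565 + 600·0.633)/10600 = 0.52725
V̂(p̂_st) = Σ W_h² p̂_h(1−p̂_h)/(n_h−1):
  stratum A: (4200/10600)²·0.460·0.540/621 = 6.27981e-05
  stratum B: (5800/10600)²·0.565·0.435/1087 = 6.76943e-05
  stratum C: (600/10600)²·0.633·0.367/108 = 6.89187e-06
V̂(p̂_st) = 0.000137384; SE = √V̂ = 0.0117211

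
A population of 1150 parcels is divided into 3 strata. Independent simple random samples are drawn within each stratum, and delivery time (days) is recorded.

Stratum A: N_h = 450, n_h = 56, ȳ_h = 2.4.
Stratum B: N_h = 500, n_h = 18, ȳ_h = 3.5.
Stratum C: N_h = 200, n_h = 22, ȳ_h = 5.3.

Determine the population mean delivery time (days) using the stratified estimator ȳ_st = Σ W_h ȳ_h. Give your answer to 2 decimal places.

ȳ_st ≈ 3.38

N = Σ N_h = 1150. Stratum weights W_h = N_h/N.
ȳ_st = (450·2.4 + 500·3.5 + 200·5.3) / 1150 = 3.3826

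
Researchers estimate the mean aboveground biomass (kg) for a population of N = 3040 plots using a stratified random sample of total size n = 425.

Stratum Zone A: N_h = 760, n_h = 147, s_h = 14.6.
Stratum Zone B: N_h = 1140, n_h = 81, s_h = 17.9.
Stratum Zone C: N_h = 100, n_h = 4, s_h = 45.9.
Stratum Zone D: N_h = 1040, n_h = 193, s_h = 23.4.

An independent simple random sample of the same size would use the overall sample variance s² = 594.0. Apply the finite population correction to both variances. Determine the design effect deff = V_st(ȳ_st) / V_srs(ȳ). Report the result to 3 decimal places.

V̂(ȳ_st) = Σ W_h² (1 − n_h/N_h) s_h²/n_h, with W_h = N_h/N and N = 3040:
  stratum Zone A: (760/3040)²·(1 − 147/760)·14.6²/147 = 0.0730996
  stratum Zone B: (1140/3040)²·(1 − 81/1140)·17.9²/81 = 0.516743
  stratum Zone C: (100/3040)²·(1 − 4/100)·45.9²/4 = 0.547129
  stratum Zone D: (1040/3040)²·(1 − 193/1040)·23.4²/193 = 0.270423
V_st = 1.40739
V_srs = (1 − 425/3040)·594.0/425 = 1.20225
deff = V_st / V_srs = 1.40739/1.20225 = 1.1706

deff ≈ 1.171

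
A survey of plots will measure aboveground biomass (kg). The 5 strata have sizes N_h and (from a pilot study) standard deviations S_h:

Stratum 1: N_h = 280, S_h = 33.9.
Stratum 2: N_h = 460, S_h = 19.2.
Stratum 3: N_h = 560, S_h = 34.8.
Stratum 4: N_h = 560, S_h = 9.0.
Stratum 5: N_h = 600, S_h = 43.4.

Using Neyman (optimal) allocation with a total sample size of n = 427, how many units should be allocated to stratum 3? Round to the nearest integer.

121

Neyman allocation: n_h = n · N_h S_h / Σ N_i S_i, with n = 427.
  stratum 1: N_h·S_h = 280·33.9 = 9492.00
  stratum 2: N_h·S_h = 460·19.2 = 8832.00
  stratum 3: N_h·S_h = 560·34.8 = 19488.00
  stratum 4: N_h·S_h = 560·9.0 = 5040.00
  stratum 5: N_h·S_h = 600·43.4 = 26040.00
Σ N_h S_h = 68892.00
n for stratum 3 = 427·19488.00/68892.00 = 120.789 → 121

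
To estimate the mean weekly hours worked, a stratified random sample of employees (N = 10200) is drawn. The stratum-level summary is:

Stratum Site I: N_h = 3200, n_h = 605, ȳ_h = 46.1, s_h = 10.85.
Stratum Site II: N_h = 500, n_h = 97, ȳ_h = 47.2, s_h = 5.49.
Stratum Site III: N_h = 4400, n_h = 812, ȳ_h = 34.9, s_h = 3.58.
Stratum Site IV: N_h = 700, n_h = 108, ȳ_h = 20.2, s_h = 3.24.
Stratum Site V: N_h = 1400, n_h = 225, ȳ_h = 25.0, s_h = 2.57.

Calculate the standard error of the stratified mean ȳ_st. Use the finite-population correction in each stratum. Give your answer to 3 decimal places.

SE(ȳ_st) ≈ 0.139

V̂(ȳ_st) = Σ W_h² (1 − n_h/N_h) s_h²/n_h, with W_h = N_h/N and N = 10200:
  stratum Site I: (3200/10200)²·(1 − 605/3200)·10.85²/605 = 0.0155307
  stratum Site II: (500/10200)²·(1 − 97/500)·5.49²/97 = 0.000601794
  stratum Site III: (4400/10200)²·(1 − 812/4400)·3.58²/812 = 0.00239505
  stratum Site IV: (700/10200)²·(1 − 108/700)·3.24²/108 = 0.000387156
  stratum Site V: (1400/10200)²·(1 − 225/1400)·2.57²/225 = 0.00046414
V̂(ȳ_st) = 0.0193788
SE(ȳ_st) = √0.0193788 = 0.139208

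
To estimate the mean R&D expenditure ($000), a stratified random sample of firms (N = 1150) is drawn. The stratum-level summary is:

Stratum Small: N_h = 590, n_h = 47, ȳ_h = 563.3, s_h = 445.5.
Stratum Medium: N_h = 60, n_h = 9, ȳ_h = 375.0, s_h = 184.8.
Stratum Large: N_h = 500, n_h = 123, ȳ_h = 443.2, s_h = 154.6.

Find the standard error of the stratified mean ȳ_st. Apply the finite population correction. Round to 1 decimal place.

V̂(ȳ_st) = Σ W_h² (1 − n_h/N_h) s_h²/n_h, with W_h = N_h/N and N = 1150:
  stratum Small: (590/1150)²·(1 − 47/590)·445.5²/47 = 1022.95
  stratum Medium: (60/1150)²·(1 − 9/60)·184.8²/9 = 8.77985
  stratum Large: (500/1150)²·(1 − 123/500)·154.6²/123 = 27.6968
V̂(ȳ_st) = 1059.43
SE(ȳ_st) = √1059.43 = 32.5488

SE(ȳ_st) ≈ 32.5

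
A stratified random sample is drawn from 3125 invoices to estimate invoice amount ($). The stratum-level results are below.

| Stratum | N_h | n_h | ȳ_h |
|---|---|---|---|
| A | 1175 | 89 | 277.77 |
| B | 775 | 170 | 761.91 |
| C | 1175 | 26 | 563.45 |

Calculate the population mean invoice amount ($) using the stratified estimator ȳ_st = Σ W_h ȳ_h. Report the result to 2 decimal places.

ȳ_st ≈ 505.25

N = Σ N_h = 3125. Stratum weights W_h = N_h/N.
ȳ_st = (1175·277.77 + 775·761.91 + 1175·563.45) / 3125 = 505.2524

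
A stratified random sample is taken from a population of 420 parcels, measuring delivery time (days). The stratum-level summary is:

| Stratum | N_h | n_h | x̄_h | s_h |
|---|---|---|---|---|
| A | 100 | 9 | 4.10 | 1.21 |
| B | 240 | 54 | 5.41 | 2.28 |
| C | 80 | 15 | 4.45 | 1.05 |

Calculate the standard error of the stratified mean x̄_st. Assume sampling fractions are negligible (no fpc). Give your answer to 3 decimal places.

SE(x̄_st) ≈ 0.208

V̂(x̄_st) = Σ W_h² s_h²/n_h, with W_h = N_h/N and N = 420:
  stratum A: (100/420)²·1.21²/9 = 0.0092221
  stratum B: (240/420)²·2.28²/54 = 0.031434
  stratum C: (80/420)²·1.05²/15 = 0.00266667
V̂(x̄_st) = 0.0433228
SE(x̄_st) = √0.0433228 = 0.208141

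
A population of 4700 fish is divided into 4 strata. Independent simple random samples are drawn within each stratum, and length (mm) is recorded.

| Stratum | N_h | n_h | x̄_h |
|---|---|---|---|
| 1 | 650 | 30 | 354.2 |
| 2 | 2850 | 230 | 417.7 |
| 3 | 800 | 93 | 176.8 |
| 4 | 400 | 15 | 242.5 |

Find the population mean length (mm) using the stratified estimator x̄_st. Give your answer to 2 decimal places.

x̄_st ≈ 353.00

N = Σ N_h = 4700. Stratum weights W_h = N_h/N.
x̄_st = (650·354.2 + 2850·417.7 + 800·176.8 + 400·242.5) / 4700 = 353.0032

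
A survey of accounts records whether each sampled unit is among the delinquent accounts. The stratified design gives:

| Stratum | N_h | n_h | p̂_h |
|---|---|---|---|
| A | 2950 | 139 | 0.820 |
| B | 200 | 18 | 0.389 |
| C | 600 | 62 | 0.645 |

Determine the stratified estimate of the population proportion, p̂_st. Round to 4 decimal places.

N = 3750; stratum weights W_h = N_h/N.
p̂_st = Σ W_h p̂_h = (2950·0.820 + 200·0.389 + 600·0.645)/3750 = 0.76901

p̂_st ≈ 0.7690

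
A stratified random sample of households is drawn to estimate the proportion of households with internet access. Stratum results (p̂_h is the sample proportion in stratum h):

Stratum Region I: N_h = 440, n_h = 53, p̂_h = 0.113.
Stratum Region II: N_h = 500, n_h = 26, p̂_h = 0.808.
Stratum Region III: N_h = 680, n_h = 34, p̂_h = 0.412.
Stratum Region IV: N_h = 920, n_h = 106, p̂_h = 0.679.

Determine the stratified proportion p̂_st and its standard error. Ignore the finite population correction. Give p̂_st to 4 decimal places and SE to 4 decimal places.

N = 2540; stratum weights W_h = N_h/N.
p̂_st = Σ W_h p̂_h = (440·0.113 + 500·0.808 + 680·0.412 + 920·0.679)/2540 = 0.53487
V̂(p̂_st) = Σ W_h² p̂_h(1−p̂_h)/(n_h−1):
  stratum Region I: (440/2540)²·0.113·0.887/52 = 5.78411e-05
  stratum Region II: (500/2540)²·0.808·0.192/25 = 0.000240461
  stratum Region III: (680/2540)²·0.412·0.588/33 = 0.000526152
  stratum Region IV: (920/2540)²·0.679·0.321/105 = 0.000272329
V̂(p̂_st) = 0.00109678; SE = √V̂ = 0.0331177

p̂_st ≈ 0.5349, SE ≈ 0.0331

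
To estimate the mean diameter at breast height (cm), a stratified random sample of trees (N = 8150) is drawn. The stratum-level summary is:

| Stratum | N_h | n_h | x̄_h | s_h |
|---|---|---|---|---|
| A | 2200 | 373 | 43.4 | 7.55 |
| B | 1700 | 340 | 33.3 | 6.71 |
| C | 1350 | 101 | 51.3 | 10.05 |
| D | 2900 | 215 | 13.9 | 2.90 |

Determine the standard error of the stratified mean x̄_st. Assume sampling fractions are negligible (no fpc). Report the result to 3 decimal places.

V̂(x̄_st) = Σ W_h² s_h²/n_h, with W_h = N_h/N and N = 8150:
  stratum A: (2200/8150)²·7.55²/373 = 0.0111356
  stratum B: (1700/8150)²·6.71²/340 = 0.00576167
  stratum C: (1350/8150)²·10.05²/101 = 0.0274387
  stratum D: (2900/8150)²·2.90²/215 = 0.00495266
V̂(x̄_st) = 0.0492886
SE(x̄_st) = √0.0492886 = 0.22201

SE(x̄_st) ≈ 0.222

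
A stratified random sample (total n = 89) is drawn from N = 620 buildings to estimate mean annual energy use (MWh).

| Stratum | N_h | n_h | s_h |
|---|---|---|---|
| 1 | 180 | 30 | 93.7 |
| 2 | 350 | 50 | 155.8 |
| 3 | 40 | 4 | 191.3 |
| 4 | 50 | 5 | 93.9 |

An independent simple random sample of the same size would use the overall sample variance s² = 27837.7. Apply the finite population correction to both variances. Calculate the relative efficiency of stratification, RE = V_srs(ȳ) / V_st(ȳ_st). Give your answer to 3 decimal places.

RE ≈ 1.355

V̂(ȳ_st) = Σ W_h² (1 − n_h/N_h) s_h²/n_h, with W_h = N_h/N and N = 620:
  stratum 1: (180/620)²·(1 − 30/180)·93.7²/30 = 20.556
  stratum 2: (350/620)²·(1 − 50/350)·155.8²/50 = 132.608
  stratum 3: (40/620)²·(1 − 4/40)·191.3²/4 = 34.2728
  stratum 4: (50/620)²·(1 − 5/50)·93.9²/5 = 10.3219
V_st = 197.759
V_srs = (1 − 89/620)·27837.7/89 = 267.884
Relative efficiency = V_srs / V_st = 267.884/197.759 = 1.3546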